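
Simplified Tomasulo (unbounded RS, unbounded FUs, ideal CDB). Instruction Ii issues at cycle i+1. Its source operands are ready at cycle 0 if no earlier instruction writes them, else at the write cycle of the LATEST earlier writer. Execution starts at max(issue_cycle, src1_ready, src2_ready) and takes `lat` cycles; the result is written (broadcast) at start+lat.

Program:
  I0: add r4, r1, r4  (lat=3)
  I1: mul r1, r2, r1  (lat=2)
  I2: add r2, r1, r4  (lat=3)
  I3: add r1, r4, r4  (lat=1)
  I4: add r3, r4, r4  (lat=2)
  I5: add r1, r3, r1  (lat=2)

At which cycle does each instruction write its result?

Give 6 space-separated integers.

Answer: 4 4 7 5 7 9

Derivation:
I0 add r4: issue@1 deps=(None,None) exec_start@1 write@4
I1 mul r1: issue@2 deps=(None,None) exec_start@2 write@4
I2 add r2: issue@3 deps=(1,0) exec_start@4 write@7
I3 add r1: issue@4 deps=(0,0) exec_start@4 write@5
I4 add r3: issue@5 deps=(0,0) exec_start@5 write@7
I5 add r1: issue@6 deps=(4,3) exec_start@7 write@9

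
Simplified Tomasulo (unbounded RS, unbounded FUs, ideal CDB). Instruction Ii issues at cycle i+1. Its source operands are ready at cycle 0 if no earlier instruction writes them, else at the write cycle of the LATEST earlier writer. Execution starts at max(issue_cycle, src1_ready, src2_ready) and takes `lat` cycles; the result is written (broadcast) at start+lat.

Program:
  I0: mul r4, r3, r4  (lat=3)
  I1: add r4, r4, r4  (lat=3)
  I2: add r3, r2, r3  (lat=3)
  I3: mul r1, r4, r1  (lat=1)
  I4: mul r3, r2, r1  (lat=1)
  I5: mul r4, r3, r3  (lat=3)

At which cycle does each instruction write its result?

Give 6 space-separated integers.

Answer: 4 7 6 8 9 12

Derivation:
I0 mul r4: issue@1 deps=(None,None) exec_start@1 write@4
I1 add r4: issue@2 deps=(0,0) exec_start@4 write@7
I2 add r3: issue@3 deps=(None,None) exec_start@3 write@6
I3 mul r1: issue@4 deps=(1,None) exec_start@7 write@8
I4 mul r3: issue@5 deps=(None,3) exec_start@8 write@9
I5 mul r4: issue@6 deps=(4,4) exec_start@9 write@12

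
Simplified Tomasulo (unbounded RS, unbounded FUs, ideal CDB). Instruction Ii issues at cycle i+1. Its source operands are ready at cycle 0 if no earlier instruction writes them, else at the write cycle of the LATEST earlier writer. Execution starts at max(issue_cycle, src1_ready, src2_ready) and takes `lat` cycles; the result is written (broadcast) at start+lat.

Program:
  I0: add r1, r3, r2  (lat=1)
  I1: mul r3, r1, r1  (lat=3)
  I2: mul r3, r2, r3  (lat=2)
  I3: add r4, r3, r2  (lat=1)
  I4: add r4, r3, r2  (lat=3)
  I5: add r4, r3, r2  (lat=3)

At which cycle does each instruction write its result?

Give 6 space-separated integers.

I0 add r1: issue@1 deps=(None,None) exec_start@1 write@2
I1 mul r3: issue@2 deps=(0,0) exec_start@2 write@5
I2 mul r3: issue@3 deps=(None,1) exec_start@5 write@7
I3 add r4: issue@4 deps=(2,None) exec_start@7 write@8
I4 add r4: issue@5 deps=(2,None) exec_start@7 write@10
I5 add r4: issue@6 deps=(2,None) exec_start@7 write@10

Answer: 2 5 7 8 10 10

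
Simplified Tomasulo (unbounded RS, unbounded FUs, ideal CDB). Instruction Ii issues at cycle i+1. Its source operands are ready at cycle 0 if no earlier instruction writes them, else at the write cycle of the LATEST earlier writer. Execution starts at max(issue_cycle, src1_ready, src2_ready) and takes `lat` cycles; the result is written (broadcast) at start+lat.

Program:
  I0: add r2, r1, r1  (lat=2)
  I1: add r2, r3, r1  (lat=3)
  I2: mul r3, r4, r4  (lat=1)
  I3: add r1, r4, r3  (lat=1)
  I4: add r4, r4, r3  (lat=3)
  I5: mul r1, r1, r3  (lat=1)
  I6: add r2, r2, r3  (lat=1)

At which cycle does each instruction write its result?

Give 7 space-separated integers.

I0 add r2: issue@1 deps=(None,None) exec_start@1 write@3
I1 add r2: issue@2 deps=(None,None) exec_start@2 write@5
I2 mul r3: issue@3 deps=(None,None) exec_start@3 write@4
I3 add r1: issue@4 deps=(None,2) exec_start@4 write@5
I4 add r4: issue@5 deps=(None,2) exec_start@5 write@8
I5 mul r1: issue@6 deps=(3,2) exec_start@6 write@7
I6 add r2: issue@7 deps=(1,2) exec_start@7 write@8

Answer: 3 5 4 5 8 7 8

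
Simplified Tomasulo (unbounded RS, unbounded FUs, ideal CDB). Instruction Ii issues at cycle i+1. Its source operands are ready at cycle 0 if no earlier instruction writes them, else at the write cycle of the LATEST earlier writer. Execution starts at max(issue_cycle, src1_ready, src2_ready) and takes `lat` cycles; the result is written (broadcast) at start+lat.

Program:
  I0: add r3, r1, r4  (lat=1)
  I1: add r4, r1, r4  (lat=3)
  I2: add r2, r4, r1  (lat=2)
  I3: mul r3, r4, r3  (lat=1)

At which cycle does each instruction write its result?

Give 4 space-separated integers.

Answer: 2 5 7 6

Derivation:
I0 add r3: issue@1 deps=(None,None) exec_start@1 write@2
I1 add r4: issue@2 deps=(None,None) exec_start@2 write@5
I2 add r2: issue@3 deps=(1,None) exec_start@5 write@7
I3 mul r3: issue@4 deps=(1,0) exec_start@5 write@6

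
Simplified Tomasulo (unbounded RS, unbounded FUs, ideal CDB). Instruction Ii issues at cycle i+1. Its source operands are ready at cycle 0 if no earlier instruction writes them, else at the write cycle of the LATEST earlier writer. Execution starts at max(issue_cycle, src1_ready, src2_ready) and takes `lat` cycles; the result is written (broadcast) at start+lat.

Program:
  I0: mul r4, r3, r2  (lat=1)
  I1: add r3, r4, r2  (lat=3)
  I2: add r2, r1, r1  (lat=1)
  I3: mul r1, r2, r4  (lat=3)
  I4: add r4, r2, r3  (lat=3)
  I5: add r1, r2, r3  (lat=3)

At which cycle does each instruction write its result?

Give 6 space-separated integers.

I0 mul r4: issue@1 deps=(None,None) exec_start@1 write@2
I1 add r3: issue@2 deps=(0,None) exec_start@2 write@5
I2 add r2: issue@3 deps=(None,None) exec_start@3 write@4
I3 mul r1: issue@4 deps=(2,0) exec_start@4 write@7
I4 add r4: issue@5 deps=(2,1) exec_start@5 write@8
I5 add r1: issue@6 deps=(2,1) exec_start@6 write@9

Answer: 2 5 4 7 8 9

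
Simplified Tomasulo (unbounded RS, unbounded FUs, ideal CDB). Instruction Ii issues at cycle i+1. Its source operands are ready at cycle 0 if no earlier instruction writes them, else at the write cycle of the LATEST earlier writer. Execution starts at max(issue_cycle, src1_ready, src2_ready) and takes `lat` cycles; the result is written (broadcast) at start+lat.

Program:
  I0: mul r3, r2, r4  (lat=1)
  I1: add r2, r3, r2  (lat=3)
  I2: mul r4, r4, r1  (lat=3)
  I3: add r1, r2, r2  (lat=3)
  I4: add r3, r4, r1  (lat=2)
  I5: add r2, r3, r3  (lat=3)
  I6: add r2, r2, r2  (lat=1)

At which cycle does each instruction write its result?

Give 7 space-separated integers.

Answer: 2 5 6 8 10 13 14

Derivation:
I0 mul r3: issue@1 deps=(None,None) exec_start@1 write@2
I1 add r2: issue@2 deps=(0,None) exec_start@2 write@5
I2 mul r4: issue@3 deps=(None,None) exec_start@3 write@6
I3 add r1: issue@4 deps=(1,1) exec_start@5 write@8
I4 add r3: issue@5 deps=(2,3) exec_start@8 write@10
I5 add r2: issue@6 deps=(4,4) exec_start@10 write@13
I6 add r2: issue@7 deps=(5,5) exec_start@13 write@14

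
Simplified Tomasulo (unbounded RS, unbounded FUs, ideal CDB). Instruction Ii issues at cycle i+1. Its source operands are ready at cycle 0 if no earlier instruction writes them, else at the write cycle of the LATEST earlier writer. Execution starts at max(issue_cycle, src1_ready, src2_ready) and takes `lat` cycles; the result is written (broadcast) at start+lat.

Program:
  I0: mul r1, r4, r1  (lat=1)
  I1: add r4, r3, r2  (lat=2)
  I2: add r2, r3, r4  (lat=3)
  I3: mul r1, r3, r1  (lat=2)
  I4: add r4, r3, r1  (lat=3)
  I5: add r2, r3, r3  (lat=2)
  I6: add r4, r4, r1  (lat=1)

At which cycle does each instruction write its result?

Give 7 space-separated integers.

I0 mul r1: issue@1 deps=(None,None) exec_start@1 write@2
I1 add r4: issue@2 deps=(None,None) exec_start@2 write@4
I2 add r2: issue@3 deps=(None,1) exec_start@4 write@7
I3 mul r1: issue@4 deps=(None,0) exec_start@4 write@6
I4 add r4: issue@5 deps=(None,3) exec_start@6 write@9
I5 add r2: issue@6 deps=(None,None) exec_start@6 write@8
I6 add r4: issue@7 deps=(4,3) exec_start@9 write@10

Answer: 2 4 7 6 9 8 10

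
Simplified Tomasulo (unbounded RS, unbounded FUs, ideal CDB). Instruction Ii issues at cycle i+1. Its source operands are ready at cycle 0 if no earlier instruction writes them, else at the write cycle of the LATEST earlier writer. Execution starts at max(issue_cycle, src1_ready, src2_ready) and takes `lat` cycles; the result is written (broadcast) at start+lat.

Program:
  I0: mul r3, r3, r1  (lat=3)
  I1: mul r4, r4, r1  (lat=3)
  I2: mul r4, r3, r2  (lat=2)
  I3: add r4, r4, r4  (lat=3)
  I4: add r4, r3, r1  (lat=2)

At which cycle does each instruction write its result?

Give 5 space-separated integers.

I0 mul r3: issue@1 deps=(None,None) exec_start@1 write@4
I1 mul r4: issue@2 deps=(None,None) exec_start@2 write@5
I2 mul r4: issue@3 deps=(0,None) exec_start@4 write@6
I3 add r4: issue@4 deps=(2,2) exec_start@6 write@9
I4 add r4: issue@5 deps=(0,None) exec_start@5 write@7

Answer: 4 5 6 9 7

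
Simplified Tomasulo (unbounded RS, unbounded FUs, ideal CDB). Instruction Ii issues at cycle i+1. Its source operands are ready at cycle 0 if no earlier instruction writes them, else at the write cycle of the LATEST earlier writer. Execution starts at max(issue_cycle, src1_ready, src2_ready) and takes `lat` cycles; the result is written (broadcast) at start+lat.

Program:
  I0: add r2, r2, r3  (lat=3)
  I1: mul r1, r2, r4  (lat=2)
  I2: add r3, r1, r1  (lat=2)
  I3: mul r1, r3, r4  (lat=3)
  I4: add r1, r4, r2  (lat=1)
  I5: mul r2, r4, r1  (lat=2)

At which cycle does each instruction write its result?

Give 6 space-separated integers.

Answer: 4 6 8 11 6 8

Derivation:
I0 add r2: issue@1 deps=(None,None) exec_start@1 write@4
I1 mul r1: issue@2 deps=(0,None) exec_start@4 write@6
I2 add r3: issue@3 deps=(1,1) exec_start@6 write@8
I3 mul r1: issue@4 deps=(2,None) exec_start@8 write@11
I4 add r1: issue@5 deps=(None,0) exec_start@5 write@6
I5 mul r2: issue@6 deps=(None,4) exec_start@6 write@8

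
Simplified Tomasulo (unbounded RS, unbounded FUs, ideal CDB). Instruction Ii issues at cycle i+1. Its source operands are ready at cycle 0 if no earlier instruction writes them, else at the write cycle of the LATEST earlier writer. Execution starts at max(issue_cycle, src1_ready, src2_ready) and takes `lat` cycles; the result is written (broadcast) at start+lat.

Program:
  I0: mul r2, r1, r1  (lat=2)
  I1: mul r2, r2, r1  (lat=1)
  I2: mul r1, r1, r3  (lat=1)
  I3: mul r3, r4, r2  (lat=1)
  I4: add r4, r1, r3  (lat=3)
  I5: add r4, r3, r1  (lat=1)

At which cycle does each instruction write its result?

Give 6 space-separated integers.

Answer: 3 4 4 5 8 7

Derivation:
I0 mul r2: issue@1 deps=(None,None) exec_start@1 write@3
I1 mul r2: issue@2 deps=(0,None) exec_start@3 write@4
I2 mul r1: issue@3 deps=(None,None) exec_start@3 write@4
I3 mul r3: issue@4 deps=(None,1) exec_start@4 write@5
I4 add r4: issue@5 deps=(2,3) exec_start@5 write@8
I5 add r4: issue@6 deps=(3,2) exec_start@6 write@7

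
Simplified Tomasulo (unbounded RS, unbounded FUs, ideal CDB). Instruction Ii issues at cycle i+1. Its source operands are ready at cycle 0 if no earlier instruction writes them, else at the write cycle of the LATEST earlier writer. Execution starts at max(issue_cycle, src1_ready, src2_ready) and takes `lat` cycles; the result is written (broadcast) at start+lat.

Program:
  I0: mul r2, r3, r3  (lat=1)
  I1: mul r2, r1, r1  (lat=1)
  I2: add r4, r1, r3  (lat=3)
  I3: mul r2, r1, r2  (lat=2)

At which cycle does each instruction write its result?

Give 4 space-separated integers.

I0 mul r2: issue@1 deps=(None,None) exec_start@1 write@2
I1 mul r2: issue@2 deps=(None,None) exec_start@2 write@3
I2 add r4: issue@3 deps=(None,None) exec_start@3 write@6
I3 mul r2: issue@4 deps=(None,1) exec_start@4 write@6

Answer: 2 3 6 6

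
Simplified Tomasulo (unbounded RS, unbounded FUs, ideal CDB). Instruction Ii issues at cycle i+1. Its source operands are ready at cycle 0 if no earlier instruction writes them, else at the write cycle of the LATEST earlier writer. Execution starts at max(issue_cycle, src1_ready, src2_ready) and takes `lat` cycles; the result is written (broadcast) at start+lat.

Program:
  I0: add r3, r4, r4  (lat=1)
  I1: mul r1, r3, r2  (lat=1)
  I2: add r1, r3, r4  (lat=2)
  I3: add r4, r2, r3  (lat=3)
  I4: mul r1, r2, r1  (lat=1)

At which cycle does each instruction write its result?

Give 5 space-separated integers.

Answer: 2 3 5 7 6

Derivation:
I0 add r3: issue@1 deps=(None,None) exec_start@1 write@2
I1 mul r1: issue@2 deps=(0,None) exec_start@2 write@3
I2 add r1: issue@3 deps=(0,None) exec_start@3 write@5
I3 add r4: issue@4 deps=(None,0) exec_start@4 write@7
I4 mul r1: issue@5 deps=(None,2) exec_start@5 write@6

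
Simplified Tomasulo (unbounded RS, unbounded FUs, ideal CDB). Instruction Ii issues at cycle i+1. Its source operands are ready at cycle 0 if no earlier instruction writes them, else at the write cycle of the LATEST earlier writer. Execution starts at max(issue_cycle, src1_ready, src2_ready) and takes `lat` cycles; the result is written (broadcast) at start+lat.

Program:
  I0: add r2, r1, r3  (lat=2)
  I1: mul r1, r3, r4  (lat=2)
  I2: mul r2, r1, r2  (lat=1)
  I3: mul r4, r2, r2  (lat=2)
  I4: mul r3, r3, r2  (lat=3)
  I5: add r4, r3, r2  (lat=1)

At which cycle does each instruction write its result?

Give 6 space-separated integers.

Answer: 3 4 5 7 8 9

Derivation:
I0 add r2: issue@1 deps=(None,None) exec_start@1 write@3
I1 mul r1: issue@2 deps=(None,None) exec_start@2 write@4
I2 mul r2: issue@3 deps=(1,0) exec_start@4 write@5
I3 mul r4: issue@4 deps=(2,2) exec_start@5 write@7
I4 mul r3: issue@5 deps=(None,2) exec_start@5 write@8
I5 add r4: issue@6 deps=(4,2) exec_start@8 write@9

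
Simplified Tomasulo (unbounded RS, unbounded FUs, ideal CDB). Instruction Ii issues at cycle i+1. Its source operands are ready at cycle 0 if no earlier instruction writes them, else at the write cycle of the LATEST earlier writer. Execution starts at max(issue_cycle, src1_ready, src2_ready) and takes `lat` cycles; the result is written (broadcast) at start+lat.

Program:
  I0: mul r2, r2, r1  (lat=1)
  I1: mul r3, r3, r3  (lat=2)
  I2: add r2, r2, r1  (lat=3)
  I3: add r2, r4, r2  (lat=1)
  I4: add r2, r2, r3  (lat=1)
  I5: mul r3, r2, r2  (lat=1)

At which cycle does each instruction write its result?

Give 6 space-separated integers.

Answer: 2 4 6 7 8 9

Derivation:
I0 mul r2: issue@1 deps=(None,None) exec_start@1 write@2
I1 mul r3: issue@2 deps=(None,None) exec_start@2 write@4
I2 add r2: issue@3 deps=(0,None) exec_start@3 write@6
I3 add r2: issue@4 deps=(None,2) exec_start@6 write@7
I4 add r2: issue@5 deps=(3,1) exec_start@7 write@8
I5 mul r3: issue@6 deps=(4,4) exec_start@8 write@9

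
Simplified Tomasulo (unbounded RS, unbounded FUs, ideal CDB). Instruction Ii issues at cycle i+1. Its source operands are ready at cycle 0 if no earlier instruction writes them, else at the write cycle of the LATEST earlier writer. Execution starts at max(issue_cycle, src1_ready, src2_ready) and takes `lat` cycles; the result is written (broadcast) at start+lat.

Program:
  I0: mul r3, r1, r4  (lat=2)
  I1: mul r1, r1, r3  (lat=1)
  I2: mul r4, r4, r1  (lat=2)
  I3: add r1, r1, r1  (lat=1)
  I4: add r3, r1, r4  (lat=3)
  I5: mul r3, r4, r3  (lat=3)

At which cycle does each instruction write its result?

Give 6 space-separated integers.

Answer: 3 4 6 5 9 12

Derivation:
I0 mul r3: issue@1 deps=(None,None) exec_start@1 write@3
I1 mul r1: issue@2 deps=(None,0) exec_start@3 write@4
I2 mul r4: issue@3 deps=(None,1) exec_start@4 write@6
I3 add r1: issue@4 deps=(1,1) exec_start@4 write@5
I4 add r3: issue@5 deps=(3,2) exec_start@6 write@9
I5 mul r3: issue@6 deps=(2,4) exec_start@9 write@12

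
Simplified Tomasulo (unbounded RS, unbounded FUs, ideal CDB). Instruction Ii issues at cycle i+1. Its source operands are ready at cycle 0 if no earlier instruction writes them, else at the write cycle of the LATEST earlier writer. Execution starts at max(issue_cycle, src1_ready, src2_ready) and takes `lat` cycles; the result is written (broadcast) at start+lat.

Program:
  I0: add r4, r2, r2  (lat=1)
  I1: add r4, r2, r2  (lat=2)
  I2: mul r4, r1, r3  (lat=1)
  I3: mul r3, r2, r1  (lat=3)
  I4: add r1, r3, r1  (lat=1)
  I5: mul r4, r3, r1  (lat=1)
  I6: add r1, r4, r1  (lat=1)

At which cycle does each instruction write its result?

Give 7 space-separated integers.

Answer: 2 4 4 7 8 9 10

Derivation:
I0 add r4: issue@1 deps=(None,None) exec_start@1 write@2
I1 add r4: issue@2 deps=(None,None) exec_start@2 write@4
I2 mul r4: issue@3 deps=(None,None) exec_start@3 write@4
I3 mul r3: issue@4 deps=(None,None) exec_start@4 write@7
I4 add r1: issue@5 deps=(3,None) exec_start@7 write@8
I5 mul r4: issue@6 deps=(3,4) exec_start@8 write@9
I6 add r1: issue@7 deps=(5,4) exec_start@9 write@10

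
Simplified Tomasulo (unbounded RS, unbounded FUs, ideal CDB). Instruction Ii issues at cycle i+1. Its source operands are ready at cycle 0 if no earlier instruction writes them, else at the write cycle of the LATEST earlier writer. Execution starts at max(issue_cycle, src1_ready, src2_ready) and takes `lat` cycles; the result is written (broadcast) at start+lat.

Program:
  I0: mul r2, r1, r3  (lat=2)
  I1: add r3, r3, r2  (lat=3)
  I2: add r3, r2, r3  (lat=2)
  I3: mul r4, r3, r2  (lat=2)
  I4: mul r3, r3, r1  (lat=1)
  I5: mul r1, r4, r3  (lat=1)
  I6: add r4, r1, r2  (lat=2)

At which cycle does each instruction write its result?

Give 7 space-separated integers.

Answer: 3 6 8 10 9 11 13

Derivation:
I0 mul r2: issue@1 deps=(None,None) exec_start@1 write@3
I1 add r3: issue@2 deps=(None,0) exec_start@3 write@6
I2 add r3: issue@3 deps=(0,1) exec_start@6 write@8
I3 mul r4: issue@4 deps=(2,0) exec_start@8 write@10
I4 mul r3: issue@5 deps=(2,None) exec_start@8 write@9
I5 mul r1: issue@6 deps=(3,4) exec_start@10 write@11
I6 add r4: issue@7 deps=(5,0) exec_start@11 write@13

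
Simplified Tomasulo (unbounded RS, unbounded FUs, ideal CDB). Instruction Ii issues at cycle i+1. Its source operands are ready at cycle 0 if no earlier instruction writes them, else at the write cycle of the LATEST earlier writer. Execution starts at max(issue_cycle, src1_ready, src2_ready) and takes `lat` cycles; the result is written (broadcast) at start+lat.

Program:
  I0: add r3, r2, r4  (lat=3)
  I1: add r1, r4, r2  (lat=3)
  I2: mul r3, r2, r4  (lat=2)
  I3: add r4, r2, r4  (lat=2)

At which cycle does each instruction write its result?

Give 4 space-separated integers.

I0 add r3: issue@1 deps=(None,None) exec_start@1 write@4
I1 add r1: issue@2 deps=(None,None) exec_start@2 write@5
I2 mul r3: issue@3 deps=(None,None) exec_start@3 write@5
I3 add r4: issue@4 deps=(None,None) exec_start@4 write@6

Answer: 4 5 5 6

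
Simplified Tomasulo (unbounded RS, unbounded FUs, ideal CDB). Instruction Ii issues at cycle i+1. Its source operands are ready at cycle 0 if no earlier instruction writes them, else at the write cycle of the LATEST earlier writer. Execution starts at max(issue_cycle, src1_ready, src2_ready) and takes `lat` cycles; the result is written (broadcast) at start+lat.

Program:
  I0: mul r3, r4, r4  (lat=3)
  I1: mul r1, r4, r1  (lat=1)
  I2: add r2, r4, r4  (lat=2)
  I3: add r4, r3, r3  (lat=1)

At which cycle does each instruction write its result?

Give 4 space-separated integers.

Answer: 4 3 5 5

Derivation:
I0 mul r3: issue@1 deps=(None,None) exec_start@1 write@4
I1 mul r1: issue@2 deps=(None,None) exec_start@2 write@3
I2 add r2: issue@3 deps=(None,None) exec_start@3 write@5
I3 add r4: issue@4 deps=(0,0) exec_start@4 write@5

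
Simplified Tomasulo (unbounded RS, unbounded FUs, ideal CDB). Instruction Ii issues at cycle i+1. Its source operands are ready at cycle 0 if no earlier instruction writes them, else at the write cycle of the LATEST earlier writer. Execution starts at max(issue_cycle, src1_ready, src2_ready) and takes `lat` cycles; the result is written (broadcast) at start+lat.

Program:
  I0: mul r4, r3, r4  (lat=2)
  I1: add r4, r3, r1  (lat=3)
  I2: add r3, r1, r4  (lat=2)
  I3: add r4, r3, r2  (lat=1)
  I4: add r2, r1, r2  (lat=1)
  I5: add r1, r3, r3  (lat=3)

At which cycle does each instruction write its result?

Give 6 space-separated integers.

Answer: 3 5 7 8 6 10

Derivation:
I0 mul r4: issue@1 deps=(None,None) exec_start@1 write@3
I1 add r4: issue@2 deps=(None,None) exec_start@2 write@5
I2 add r3: issue@3 deps=(None,1) exec_start@5 write@7
I3 add r4: issue@4 deps=(2,None) exec_start@7 write@8
I4 add r2: issue@5 deps=(None,None) exec_start@5 write@6
I5 add r1: issue@6 deps=(2,2) exec_start@7 write@10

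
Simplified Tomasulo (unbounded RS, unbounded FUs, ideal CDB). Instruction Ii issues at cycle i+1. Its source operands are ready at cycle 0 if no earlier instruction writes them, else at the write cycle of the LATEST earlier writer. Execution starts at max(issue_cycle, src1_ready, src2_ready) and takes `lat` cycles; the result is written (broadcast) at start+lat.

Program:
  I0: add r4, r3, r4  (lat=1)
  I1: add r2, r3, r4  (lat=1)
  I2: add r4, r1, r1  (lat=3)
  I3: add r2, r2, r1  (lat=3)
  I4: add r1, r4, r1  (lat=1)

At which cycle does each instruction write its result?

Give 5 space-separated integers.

I0 add r4: issue@1 deps=(None,None) exec_start@1 write@2
I1 add r2: issue@2 deps=(None,0) exec_start@2 write@3
I2 add r4: issue@3 deps=(None,None) exec_start@3 write@6
I3 add r2: issue@4 deps=(1,None) exec_start@4 write@7
I4 add r1: issue@5 deps=(2,None) exec_start@6 write@7

Answer: 2 3 6 7 7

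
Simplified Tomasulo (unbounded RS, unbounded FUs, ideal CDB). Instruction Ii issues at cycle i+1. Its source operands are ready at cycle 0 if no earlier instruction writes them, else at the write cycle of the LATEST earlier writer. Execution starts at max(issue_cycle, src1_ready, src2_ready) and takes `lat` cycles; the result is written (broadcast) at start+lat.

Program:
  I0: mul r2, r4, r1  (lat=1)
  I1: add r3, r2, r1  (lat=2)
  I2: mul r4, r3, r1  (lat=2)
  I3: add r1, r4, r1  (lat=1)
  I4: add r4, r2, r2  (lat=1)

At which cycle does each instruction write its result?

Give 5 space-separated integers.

Answer: 2 4 6 7 6

Derivation:
I0 mul r2: issue@1 deps=(None,None) exec_start@1 write@2
I1 add r3: issue@2 deps=(0,None) exec_start@2 write@4
I2 mul r4: issue@3 deps=(1,None) exec_start@4 write@6
I3 add r1: issue@4 deps=(2,None) exec_start@6 write@7
I4 add r4: issue@5 deps=(0,0) exec_start@5 write@6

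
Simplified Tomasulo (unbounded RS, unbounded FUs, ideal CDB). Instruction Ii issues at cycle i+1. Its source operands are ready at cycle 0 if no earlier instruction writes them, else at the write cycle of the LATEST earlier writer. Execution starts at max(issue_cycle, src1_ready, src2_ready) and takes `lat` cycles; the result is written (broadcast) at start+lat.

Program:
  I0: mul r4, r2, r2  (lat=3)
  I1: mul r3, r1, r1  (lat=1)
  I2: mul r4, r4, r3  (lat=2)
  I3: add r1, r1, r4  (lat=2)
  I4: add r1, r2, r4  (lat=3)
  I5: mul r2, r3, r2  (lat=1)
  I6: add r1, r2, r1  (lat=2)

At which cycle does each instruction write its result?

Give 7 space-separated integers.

Answer: 4 3 6 8 9 7 11

Derivation:
I0 mul r4: issue@1 deps=(None,None) exec_start@1 write@4
I1 mul r3: issue@2 deps=(None,None) exec_start@2 write@3
I2 mul r4: issue@3 deps=(0,1) exec_start@4 write@6
I3 add r1: issue@4 deps=(None,2) exec_start@6 write@8
I4 add r1: issue@5 deps=(None,2) exec_start@6 write@9
I5 mul r2: issue@6 deps=(1,None) exec_start@6 write@7
I6 add r1: issue@7 deps=(5,4) exec_start@9 write@11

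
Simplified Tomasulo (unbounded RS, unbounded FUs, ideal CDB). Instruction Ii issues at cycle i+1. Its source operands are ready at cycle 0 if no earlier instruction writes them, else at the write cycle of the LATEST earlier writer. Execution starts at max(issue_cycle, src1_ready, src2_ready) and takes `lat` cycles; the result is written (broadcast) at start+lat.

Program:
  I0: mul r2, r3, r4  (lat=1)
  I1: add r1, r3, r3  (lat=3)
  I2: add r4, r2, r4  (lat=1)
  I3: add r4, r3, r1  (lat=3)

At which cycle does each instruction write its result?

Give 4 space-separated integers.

I0 mul r2: issue@1 deps=(None,None) exec_start@1 write@2
I1 add r1: issue@2 deps=(None,None) exec_start@2 write@5
I2 add r4: issue@3 deps=(0,None) exec_start@3 write@4
I3 add r4: issue@4 deps=(None,1) exec_start@5 write@8

Answer: 2 5 4 8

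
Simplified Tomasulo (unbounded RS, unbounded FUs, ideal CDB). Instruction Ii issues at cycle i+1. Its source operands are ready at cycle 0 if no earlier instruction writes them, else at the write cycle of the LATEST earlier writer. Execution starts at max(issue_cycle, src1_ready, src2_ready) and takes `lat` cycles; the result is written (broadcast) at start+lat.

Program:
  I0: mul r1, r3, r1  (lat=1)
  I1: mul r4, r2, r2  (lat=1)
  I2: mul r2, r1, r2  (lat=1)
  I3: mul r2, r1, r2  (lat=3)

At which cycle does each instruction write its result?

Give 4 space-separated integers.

Answer: 2 3 4 7

Derivation:
I0 mul r1: issue@1 deps=(None,None) exec_start@1 write@2
I1 mul r4: issue@2 deps=(None,None) exec_start@2 write@3
I2 mul r2: issue@3 deps=(0,None) exec_start@3 write@4
I3 mul r2: issue@4 deps=(0,2) exec_start@4 write@7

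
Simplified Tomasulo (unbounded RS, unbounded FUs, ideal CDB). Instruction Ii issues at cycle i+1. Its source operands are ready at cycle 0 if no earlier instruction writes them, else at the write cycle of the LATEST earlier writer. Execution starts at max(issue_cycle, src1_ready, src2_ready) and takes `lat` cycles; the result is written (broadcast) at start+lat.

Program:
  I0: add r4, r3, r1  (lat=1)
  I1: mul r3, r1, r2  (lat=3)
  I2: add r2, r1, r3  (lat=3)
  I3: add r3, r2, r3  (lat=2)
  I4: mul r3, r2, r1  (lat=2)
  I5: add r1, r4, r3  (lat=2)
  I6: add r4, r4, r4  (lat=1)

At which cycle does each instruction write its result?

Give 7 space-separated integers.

Answer: 2 5 8 10 10 12 8

Derivation:
I0 add r4: issue@1 deps=(None,None) exec_start@1 write@2
I1 mul r3: issue@2 deps=(None,None) exec_start@2 write@5
I2 add r2: issue@3 deps=(None,1) exec_start@5 write@8
I3 add r3: issue@4 deps=(2,1) exec_start@8 write@10
I4 mul r3: issue@5 deps=(2,None) exec_start@8 write@10
I5 add r1: issue@6 deps=(0,4) exec_start@10 write@12
I6 add r4: issue@7 deps=(0,0) exec_start@7 write@8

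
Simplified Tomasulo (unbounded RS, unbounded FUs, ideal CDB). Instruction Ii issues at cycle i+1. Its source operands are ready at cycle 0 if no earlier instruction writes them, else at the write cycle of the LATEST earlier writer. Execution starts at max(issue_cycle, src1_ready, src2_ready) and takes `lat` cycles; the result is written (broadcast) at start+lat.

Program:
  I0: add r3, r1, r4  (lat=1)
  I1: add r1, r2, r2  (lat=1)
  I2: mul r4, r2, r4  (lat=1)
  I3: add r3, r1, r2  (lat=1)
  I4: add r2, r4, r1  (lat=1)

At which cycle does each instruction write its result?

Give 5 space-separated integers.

I0 add r3: issue@1 deps=(None,None) exec_start@1 write@2
I1 add r1: issue@2 deps=(None,None) exec_start@2 write@3
I2 mul r4: issue@3 deps=(None,None) exec_start@3 write@4
I3 add r3: issue@4 deps=(1,None) exec_start@4 write@5
I4 add r2: issue@5 deps=(2,1) exec_start@5 write@6

Answer: 2 3 4 5 6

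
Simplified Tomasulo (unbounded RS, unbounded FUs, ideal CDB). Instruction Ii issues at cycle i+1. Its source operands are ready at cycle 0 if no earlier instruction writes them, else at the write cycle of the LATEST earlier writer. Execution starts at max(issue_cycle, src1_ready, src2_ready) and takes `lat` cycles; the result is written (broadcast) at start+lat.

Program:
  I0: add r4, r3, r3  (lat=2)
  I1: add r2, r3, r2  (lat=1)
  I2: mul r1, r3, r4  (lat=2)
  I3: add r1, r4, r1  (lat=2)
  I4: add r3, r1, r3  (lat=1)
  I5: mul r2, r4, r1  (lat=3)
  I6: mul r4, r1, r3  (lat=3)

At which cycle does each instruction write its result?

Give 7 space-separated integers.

Answer: 3 3 5 7 8 10 11

Derivation:
I0 add r4: issue@1 deps=(None,None) exec_start@1 write@3
I1 add r2: issue@2 deps=(None,None) exec_start@2 write@3
I2 mul r1: issue@3 deps=(None,0) exec_start@3 write@5
I3 add r1: issue@4 deps=(0,2) exec_start@5 write@7
I4 add r3: issue@5 deps=(3,None) exec_start@7 write@8
I5 mul r2: issue@6 deps=(0,3) exec_start@7 write@10
I6 mul r4: issue@7 deps=(3,4) exec_start@8 write@11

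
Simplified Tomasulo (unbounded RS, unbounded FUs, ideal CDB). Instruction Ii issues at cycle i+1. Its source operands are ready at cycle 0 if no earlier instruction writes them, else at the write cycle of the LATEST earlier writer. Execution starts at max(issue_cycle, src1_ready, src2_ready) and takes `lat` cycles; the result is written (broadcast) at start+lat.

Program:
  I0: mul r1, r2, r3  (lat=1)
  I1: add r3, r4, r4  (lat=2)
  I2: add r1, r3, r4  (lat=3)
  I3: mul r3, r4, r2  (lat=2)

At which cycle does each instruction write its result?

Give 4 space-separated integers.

I0 mul r1: issue@1 deps=(None,None) exec_start@1 write@2
I1 add r3: issue@2 deps=(None,None) exec_start@2 write@4
I2 add r1: issue@3 deps=(1,None) exec_start@4 write@7
I3 mul r3: issue@4 deps=(None,None) exec_start@4 write@6

Answer: 2 4 7 6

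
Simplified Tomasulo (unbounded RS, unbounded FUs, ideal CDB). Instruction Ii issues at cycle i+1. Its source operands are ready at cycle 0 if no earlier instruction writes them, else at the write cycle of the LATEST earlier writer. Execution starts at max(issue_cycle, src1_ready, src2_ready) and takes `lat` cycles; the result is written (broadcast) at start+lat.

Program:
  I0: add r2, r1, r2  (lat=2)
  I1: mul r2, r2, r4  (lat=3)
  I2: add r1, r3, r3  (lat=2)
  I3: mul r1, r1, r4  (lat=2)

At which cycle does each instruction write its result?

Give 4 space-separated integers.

I0 add r2: issue@1 deps=(None,None) exec_start@1 write@3
I1 mul r2: issue@2 deps=(0,None) exec_start@3 write@6
I2 add r1: issue@3 deps=(None,None) exec_start@3 write@5
I3 mul r1: issue@4 deps=(2,None) exec_start@5 write@7

Answer: 3 6 5 7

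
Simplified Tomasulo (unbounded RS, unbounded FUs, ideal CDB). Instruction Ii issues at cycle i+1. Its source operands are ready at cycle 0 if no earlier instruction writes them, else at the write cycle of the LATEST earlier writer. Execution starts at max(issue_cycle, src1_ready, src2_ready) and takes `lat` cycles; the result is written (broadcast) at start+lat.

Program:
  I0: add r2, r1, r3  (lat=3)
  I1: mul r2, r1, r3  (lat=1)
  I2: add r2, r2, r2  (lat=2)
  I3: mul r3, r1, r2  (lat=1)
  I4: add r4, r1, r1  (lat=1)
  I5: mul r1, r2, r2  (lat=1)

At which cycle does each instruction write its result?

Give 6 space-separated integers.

I0 add r2: issue@1 deps=(None,None) exec_start@1 write@4
I1 mul r2: issue@2 deps=(None,None) exec_start@2 write@3
I2 add r2: issue@3 deps=(1,1) exec_start@3 write@5
I3 mul r3: issue@4 deps=(None,2) exec_start@5 write@6
I4 add r4: issue@5 deps=(None,None) exec_start@5 write@6
I5 mul r1: issue@6 deps=(2,2) exec_start@6 write@7

Answer: 4 3 5 6 6 7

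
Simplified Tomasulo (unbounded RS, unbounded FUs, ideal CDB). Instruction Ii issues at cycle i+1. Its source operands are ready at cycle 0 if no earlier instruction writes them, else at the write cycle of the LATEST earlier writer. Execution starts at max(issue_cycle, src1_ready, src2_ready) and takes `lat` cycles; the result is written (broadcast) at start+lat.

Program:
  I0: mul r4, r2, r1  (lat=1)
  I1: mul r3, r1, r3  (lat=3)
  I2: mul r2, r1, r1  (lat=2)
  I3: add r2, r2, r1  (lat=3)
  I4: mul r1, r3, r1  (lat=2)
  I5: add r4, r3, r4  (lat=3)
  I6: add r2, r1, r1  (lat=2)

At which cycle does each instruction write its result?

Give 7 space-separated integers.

Answer: 2 5 5 8 7 9 9

Derivation:
I0 mul r4: issue@1 deps=(None,None) exec_start@1 write@2
I1 mul r3: issue@2 deps=(None,None) exec_start@2 write@5
I2 mul r2: issue@3 deps=(None,None) exec_start@3 write@5
I3 add r2: issue@4 deps=(2,None) exec_start@5 write@8
I4 mul r1: issue@5 deps=(1,None) exec_start@5 write@7
I5 add r4: issue@6 deps=(1,0) exec_start@6 write@9
I6 add r2: issue@7 deps=(4,4) exec_start@7 write@9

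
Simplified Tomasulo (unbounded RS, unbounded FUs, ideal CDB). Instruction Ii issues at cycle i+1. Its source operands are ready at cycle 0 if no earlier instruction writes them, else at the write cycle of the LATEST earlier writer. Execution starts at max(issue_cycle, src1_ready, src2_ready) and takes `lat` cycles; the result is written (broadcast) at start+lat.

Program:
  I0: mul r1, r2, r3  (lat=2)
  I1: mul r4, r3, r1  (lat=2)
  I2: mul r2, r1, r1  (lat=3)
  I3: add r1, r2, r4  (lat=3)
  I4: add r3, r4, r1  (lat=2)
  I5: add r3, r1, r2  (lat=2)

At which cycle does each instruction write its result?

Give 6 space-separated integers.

Answer: 3 5 6 9 11 11

Derivation:
I0 mul r1: issue@1 deps=(None,None) exec_start@1 write@3
I1 mul r4: issue@2 deps=(None,0) exec_start@3 write@5
I2 mul r2: issue@3 deps=(0,0) exec_start@3 write@6
I3 add r1: issue@4 deps=(2,1) exec_start@6 write@9
I4 add r3: issue@5 deps=(1,3) exec_start@9 write@11
I5 add r3: issue@6 deps=(3,2) exec_start@9 write@11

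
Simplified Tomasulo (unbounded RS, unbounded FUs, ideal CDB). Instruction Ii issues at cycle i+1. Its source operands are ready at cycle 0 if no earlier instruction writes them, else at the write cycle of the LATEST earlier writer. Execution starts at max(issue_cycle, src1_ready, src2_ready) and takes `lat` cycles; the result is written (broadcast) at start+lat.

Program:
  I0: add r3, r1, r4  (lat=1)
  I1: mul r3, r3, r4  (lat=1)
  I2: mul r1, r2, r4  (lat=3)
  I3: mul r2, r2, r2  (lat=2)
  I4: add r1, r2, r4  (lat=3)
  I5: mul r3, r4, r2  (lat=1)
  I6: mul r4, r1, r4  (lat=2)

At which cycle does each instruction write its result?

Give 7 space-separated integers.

Answer: 2 3 6 6 9 7 11

Derivation:
I0 add r3: issue@1 deps=(None,None) exec_start@1 write@2
I1 mul r3: issue@2 deps=(0,None) exec_start@2 write@3
I2 mul r1: issue@3 deps=(None,None) exec_start@3 write@6
I3 mul r2: issue@4 deps=(None,None) exec_start@4 write@6
I4 add r1: issue@5 deps=(3,None) exec_start@6 write@9
I5 mul r3: issue@6 deps=(None,3) exec_start@6 write@7
I6 mul r4: issue@7 deps=(4,None) exec_start@9 write@11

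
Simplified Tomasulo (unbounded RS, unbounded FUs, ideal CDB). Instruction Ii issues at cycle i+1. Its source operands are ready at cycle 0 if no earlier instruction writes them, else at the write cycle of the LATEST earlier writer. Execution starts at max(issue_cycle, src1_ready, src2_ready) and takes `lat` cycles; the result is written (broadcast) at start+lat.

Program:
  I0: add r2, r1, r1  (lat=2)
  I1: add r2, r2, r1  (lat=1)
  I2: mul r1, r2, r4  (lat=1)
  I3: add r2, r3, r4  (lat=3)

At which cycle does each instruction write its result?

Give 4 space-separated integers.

I0 add r2: issue@1 deps=(None,None) exec_start@1 write@3
I1 add r2: issue@2 deps=(0,None) exec_start@3 write@4
I2 mul r1: issue@3 deps=(1,None) exec_start@4 write@5
I3 add r2: issue@4 deps=(None,None) exec_start@4 write@7

Answer: 3 4 5 7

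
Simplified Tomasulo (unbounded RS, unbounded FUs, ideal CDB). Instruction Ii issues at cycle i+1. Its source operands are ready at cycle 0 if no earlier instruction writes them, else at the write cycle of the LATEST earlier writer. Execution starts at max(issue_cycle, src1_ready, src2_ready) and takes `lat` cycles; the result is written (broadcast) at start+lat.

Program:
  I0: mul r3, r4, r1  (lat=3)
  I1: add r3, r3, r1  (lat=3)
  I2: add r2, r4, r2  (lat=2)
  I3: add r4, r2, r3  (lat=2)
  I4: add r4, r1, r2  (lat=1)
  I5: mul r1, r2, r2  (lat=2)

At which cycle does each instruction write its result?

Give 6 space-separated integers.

Answer: 4 7 5 9 6 8

Derivation:
I0 mul r3: issue@1 deps=(None,None) exec_start@1 write@4
I1 add r3: issue@2 deps=(0,None) exec_start@4 write@7
I2 add r2: issue@3 deps=(None,None) exec_start@3 write@5
I3 add r4: issue@4 deps=(2,1) exec_start@7 write@9
I4 add r4: issue@5 deps=(None,2) exec_start@5 write@6
I5 mul r1: issue@6 deps=(2,2) exec_start@6 write@8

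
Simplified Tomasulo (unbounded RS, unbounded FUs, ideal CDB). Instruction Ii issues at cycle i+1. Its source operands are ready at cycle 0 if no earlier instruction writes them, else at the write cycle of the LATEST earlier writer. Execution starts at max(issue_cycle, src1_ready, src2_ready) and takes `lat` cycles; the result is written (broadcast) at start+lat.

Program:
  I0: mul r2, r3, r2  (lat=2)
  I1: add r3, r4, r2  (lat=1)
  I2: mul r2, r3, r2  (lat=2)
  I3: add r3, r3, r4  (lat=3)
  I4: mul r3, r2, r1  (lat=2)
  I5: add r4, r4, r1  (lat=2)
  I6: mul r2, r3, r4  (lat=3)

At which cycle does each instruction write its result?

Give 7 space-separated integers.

I0 mul r2: issue@1 deps=(None,None) exec_start@1 write@3
I1 add r3: issue@2 deps=(None,0) exec_start@3 write@4
I2 mul r2: issue@3 deps=(1,0) exec_start@4 write@6
I3 add r3: issue@4 deps=(1,None) exec_start@4 write@7
I4 mul r3: issue@5 deps=(2,None) exec_start@6 write@8
I5 add r4: issue@6 deps=(None,None) exec_start@6 write@8
I6 mul r2: issue@7 deps=(4,5) exec_start@8 write@11

Answer: 3 4 6 7 8 8 11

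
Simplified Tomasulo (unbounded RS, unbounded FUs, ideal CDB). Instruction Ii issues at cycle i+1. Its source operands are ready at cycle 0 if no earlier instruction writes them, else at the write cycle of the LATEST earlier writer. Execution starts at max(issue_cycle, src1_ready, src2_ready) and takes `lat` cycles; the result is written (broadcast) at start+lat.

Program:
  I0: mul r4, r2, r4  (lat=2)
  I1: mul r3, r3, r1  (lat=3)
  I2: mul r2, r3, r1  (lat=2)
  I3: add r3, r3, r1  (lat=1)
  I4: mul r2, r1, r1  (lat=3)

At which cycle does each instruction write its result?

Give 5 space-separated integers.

Answer: 3 5 7 6 8

Derivation:
I0 mul r4: issue@1 deps=(None,None) exec_start@1 write@3
I1 mul r3: issue@2 deps=(None,None) exec_start@2 write@5
I2 mul r2: issue@3 deps=(1,None) exec_start@5 write@7
I3 add r3: issue@4 deps=(1,None) exec_start@5 write@6
I4 mul r2: issue@5 deps=(None,None) exec_start@5 write@8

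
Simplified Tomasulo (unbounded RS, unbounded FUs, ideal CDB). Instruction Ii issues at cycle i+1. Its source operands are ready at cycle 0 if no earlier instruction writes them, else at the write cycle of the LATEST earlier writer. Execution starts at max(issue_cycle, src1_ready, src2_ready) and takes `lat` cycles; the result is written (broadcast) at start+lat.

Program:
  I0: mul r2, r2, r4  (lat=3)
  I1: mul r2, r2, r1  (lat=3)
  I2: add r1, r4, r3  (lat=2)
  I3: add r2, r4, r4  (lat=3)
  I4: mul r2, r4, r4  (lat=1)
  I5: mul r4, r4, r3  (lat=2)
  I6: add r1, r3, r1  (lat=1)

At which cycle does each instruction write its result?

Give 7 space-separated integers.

I0 mul r2: issue@1 deps=(None,None) exec_start@1 write@4
I1 mul r2: issue@2 deps=(0,None) exec_start@4 write@7
I2 add r1: issue@3 deps=(None,None) exec_start@3 write@5
I3 add r2: issue@4 deps=(None,None) exec_start@4 write@7
I4 mul r2: issue@5 deps=(None,None) exec_start@5 write@6
I5 mul r4: issue@6 deps=(None,None) exec_start@6 write@8
I6 add r1: issue@7 deps=(None,2) exec_start@7 write@8

Answer: 4 7 5 7 6 8 8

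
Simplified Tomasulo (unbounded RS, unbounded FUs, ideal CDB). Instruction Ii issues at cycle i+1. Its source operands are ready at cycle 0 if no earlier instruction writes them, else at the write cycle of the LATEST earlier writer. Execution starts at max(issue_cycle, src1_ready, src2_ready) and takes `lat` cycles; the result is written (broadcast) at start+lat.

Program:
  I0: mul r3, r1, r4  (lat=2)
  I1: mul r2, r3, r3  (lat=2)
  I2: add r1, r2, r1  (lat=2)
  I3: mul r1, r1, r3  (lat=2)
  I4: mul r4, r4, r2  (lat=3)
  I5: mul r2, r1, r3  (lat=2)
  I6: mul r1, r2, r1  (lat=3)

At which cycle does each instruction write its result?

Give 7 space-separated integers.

Answer: 3 5 7 9 8 11 14

Derivation:
I0 mul r3: issue@1 deps=(None,None) exec_start@1 write@3
I1 mul r2: issue@2 deps=(0,0) exec_start@3 write@5
I2 add r1: issue@3 deps=(1,None) exec_start@5 write@7
I3 mul r1: issue@4 deps=(2,0) exec_start@7 write@9
I4 mul r4: issue@5 deps=(None,1) exec_start@5 write@8
I5 mul r2: issue@6 deps=(3,0) exec_start@9 write@11
I6 mul r1: issue@7 deps=(5,3) exec_start@11 write@14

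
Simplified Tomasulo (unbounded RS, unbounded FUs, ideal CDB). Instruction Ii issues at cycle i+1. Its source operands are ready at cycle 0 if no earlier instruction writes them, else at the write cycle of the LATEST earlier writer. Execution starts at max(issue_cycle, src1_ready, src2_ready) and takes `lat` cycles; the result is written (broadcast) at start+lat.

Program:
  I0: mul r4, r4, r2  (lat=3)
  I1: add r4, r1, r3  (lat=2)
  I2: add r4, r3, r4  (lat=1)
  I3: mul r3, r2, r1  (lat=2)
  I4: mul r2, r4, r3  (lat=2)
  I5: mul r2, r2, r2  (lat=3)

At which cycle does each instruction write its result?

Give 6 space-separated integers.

Answer: 4 4 5 6 8 11

Derivation:
I0 mul r4: issue@1 deps=(None,None) exec_start@1 write@4
I1 add r4: issue@2 deps=(None,None) exec_start@2 write@4
I2 add r4: issue@3 deps=(None,1) exec_start@4 write@5
I3 mul r3: issue@4 deps=(None,None) exec_start@4 write@6
I4 mul r2: issue@5 deps=(2,3) exec_start@6 write@8
I5 mul r2: issue@6 deps=(4,4) exec_start@8 write@11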